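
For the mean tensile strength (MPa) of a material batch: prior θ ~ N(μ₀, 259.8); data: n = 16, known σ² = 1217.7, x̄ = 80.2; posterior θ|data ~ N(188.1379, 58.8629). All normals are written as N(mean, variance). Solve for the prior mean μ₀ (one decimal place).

μ₀ = 556.6

The posterior mean is a precision-weighted average: μ_n = (τ₀μ₀ + τ_data·x̄)/(τ₀+τ_data), with τ₀=1/σ₀² and τ_data=n/σ².
Here τ₀ = 1/259.8 = 0.003849 and τ_data = 16/1217.7 = 0.013140, so τ_n = 0.016989.
Rearranging for μ₀: μ₀ = (μ_n·τ_n − τ_data·x̄)/τ₀ = (188.1379·0.016989 − 0.013140·80.2) / 0.003849 = 2.142447/0.003849 ≈ 556.6.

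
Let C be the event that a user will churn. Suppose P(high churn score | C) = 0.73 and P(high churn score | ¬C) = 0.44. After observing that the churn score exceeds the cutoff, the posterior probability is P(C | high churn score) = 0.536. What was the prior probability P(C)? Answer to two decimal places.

In odds form, posterior odds = prior odds × likelihood ratio, so prior odds = posterior odds ÷ LR.
Posterior odds = 0.536/(1−0.536) = 1.1552. LR = 0.73/0.44 = 1.6591.
Prior odds = 1.1552/1.6591 = 0.6963, so P(C) = 0.6963/(1+0.6963) ≈ 0.41.

P(C) = 0.41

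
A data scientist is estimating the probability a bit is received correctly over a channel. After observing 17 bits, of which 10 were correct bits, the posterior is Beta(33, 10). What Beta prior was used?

Beta is conjugate to the binomial likelihood: posterior = Beta(α+s, β+f).
Subtract the data counts: 33−10=23, 10−7=3.

Beta(23, 3)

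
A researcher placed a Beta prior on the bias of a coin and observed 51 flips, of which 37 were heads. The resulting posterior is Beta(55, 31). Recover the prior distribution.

Beta(18, 17)

Under Beta–binomial conjugacy the posterior parameters are (a+s, b+f).
So a = 55 − 37 = 18 and b = 31 − 14 = 17.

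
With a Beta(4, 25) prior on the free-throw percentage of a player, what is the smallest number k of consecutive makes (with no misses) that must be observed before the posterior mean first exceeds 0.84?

k = 128

After k makes and 0 misses the posterior is Beta(4+k, 25), with mean (4+k)/(4+25+k).
Set (4+k)/(29+k) > 0.84 and solve: k > (0.84·29 − 4)/(1 − 0.84) = 127.250.
The smallest integer exceeding 127.250 is 128, and checking k=128: (132)/(157) = 0.8408 > 0.84.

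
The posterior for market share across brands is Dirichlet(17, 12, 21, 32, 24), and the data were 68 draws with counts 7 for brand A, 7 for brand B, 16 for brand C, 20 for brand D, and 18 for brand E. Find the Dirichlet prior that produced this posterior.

For a Dirichlet(α) prior with multinomial counts c, the posterior is Dirichlet(α + c) componentwise.
Subtract each count from the matching posterior parameter: 17−7=10, 12−7=5, 21−16=5, 32−20=12, 24−18=6.

Dirichlet(10, 5, 5, 12, 6)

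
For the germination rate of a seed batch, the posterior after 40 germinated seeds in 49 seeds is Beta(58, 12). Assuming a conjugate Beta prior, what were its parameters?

Beta is conjugate to the binomial likelihood: posterior = Beta(α+s, β+f).
So α = 58 − 40 = 18 and β = 12 − 9 = 3.

Beta(18, 3)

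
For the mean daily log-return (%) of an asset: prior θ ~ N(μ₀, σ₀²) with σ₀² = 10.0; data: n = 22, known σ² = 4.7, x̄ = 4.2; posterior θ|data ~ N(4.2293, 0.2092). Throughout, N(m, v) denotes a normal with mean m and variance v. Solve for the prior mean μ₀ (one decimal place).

μ₀ = 5.6

The posterior mean is a precision-weighted average: μ_n = (τ₀μ₀ + τ_data·x̄)/(τ₀+τ_data), with τ₀=1/σ₀² and τ_data=n/σ².
Here τ₀ = 1/10.0 = 0.100000 and τ_data = 22/4.7 = 4.680851, so τ_n = 4.780851.
Rearranging for μ₀: μ₀ = (μ_n·τ_n − τ_data·x̄)/τ₀ = (4.2293·4.780851 − 4.680851·4.2) / 0.100000 = 0.560079/0.100000 ≈ 5.6.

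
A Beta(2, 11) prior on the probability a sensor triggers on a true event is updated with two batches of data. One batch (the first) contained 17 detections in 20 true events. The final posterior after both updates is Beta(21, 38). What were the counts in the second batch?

Because Beta–binomial updating is additive in the counts, the combined data contributed (α_post−α_prior, β_post−β_prior) successes and failures.
Total across both batches: 21−2=19 detections, 38−11=27 misses.
Subtract the first batch: 19−17=2 detections and 27−3=24 misses.

2 detections and 24 misses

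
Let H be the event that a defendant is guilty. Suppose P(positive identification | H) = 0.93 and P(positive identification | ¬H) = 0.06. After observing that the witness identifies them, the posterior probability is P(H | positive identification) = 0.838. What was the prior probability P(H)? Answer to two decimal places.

Bayes' rule in odds form gives O(H|E) = O(H)·[P(E|H)/P(E|¬H)], hence O(H) = O(H|E)/LR.
Posterior odds = 0.838/(1−0.838) = 5.1728. LR = 0.93/0.06 = 15.5000.
Prior odds = 5.1728/15.5000 = 0.3337, so P(H) = 0.3337/(1+0.3337) ≈ 0.25.

P(H) = 0.25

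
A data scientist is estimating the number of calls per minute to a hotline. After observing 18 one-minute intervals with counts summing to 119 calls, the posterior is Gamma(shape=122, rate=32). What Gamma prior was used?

A Gamma(α, β) prior (rate parametrization) on a Poisson rate with n observations summing to S gives posterior Gamma(α+S, β+n).
So α = 122 − 119 = 3 and β = 32 − 18 = 14.

Gamma(shape=3, rate=14)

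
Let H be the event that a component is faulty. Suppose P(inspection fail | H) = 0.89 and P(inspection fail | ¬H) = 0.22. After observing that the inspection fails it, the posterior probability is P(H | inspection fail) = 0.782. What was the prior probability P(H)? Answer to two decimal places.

P(H) = 0.47

Bayes' rule in odds form gives O(H|E) = O(H)·[P(E|H)/P(E|¬H)], hence O(H) = O(H|E)/LR.
Posterior odds = 0.782/(1−0.782) = 3.5872. LR = 0.89/0.22 = 4.0455.
Prior odds = 3.5872/4.0455 = 0.8867, so P(H) = 0.8867/(1+0.8867) ≈ 0.47.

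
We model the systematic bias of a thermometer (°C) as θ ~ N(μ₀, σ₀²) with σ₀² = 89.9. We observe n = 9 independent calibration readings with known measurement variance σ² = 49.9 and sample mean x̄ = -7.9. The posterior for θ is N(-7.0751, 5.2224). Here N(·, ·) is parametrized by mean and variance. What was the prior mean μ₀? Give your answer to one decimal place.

The posterior mean is a precision-weighted average: μ_n = (τ₀μ₀ + τ_data·x̄)/(τ₀+τ_data), with τ₀=1/σ₀² and τ_data=n/σ².
Here τ₀ = 1/89.9 = 0.011123 and τ_data = 9/49.9 = 0.180361, so τ_n = 0.191484.
Rearranging for μ₀: μ₀ = (μ_n·τ_n − τ_data·x̄)/τ₀ = (-7.0751·0.191484 − 0.180361·-7.9) / 0.011123 = 0.070083/0.011123 ≈ 6.3.

μ₀ = 6.3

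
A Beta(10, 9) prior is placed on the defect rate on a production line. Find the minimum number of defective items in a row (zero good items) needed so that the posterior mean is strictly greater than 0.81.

After k defective items and 0 good items the posterior is Beta(10+k, 9), with mean (10+k)/(10+9+k).
Set (10+k)/(19+k) > 0.81 and solve: k > (0.81·19 − 10)/(1 − 0.81) = 28.368.
The smallest integer exceeding 28.368 is 29, and checking k=29: (39)/(48) = 0.8125 > 0.81.

k = 29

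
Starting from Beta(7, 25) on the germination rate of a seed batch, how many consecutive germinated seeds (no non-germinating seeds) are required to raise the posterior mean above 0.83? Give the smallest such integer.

After k germinated seeds and 0 non-germinating seeds the posterior is Beta(7+k, 25), with mean (7+k)/(7+25+k).
Set (7+k)/(32+k) > 0.83 and solve: k > (0.83·32 − 7)/(1 − 0.83) = 115.059.
The smallest integer exceeding 115.059 is 116, and checking k=116: (123)/(148) = 0.8311 > 0.83.

k = 116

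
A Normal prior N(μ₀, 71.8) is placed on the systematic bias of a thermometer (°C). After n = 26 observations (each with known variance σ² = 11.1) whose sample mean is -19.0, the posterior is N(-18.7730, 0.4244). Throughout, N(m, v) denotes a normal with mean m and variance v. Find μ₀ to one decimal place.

μ₀ = 19.4

The posterior mean is a precision-weighted average: μ_n = (τ₀μ₀ + τ_data·x̄)/(τ₀+τ_data), with τ₀=1/σ₀² and τ_data=n/σ².
Here τ₀ = 1/71.8 = 0.013928 and τ_data = 26/11.1 = 2.342342, so τ_n = 2.356270.
Rearranging for μ₀: μ₀ = (μ_n·τ_n − τ_data·x̄)/τ₀ = (-18.7730·2.356270 − 2.342342·-19.0) / 0.013928 = 0.270241/0.013928 ≈ 19.4.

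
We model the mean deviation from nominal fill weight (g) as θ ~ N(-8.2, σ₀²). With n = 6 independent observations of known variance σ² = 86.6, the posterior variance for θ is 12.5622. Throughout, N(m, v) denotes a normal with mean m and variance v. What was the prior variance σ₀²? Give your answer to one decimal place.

σ₀² = 96.9

For the Normal–Normal model with known σ², precisions add: τ_n = τ₀ + n/σ².
So 1/σ₀² = 1/12.5622 − 6/86.6 = 0.079604 − 0.069284 = 0.010320.
Hence σ₀² = 1/0.010320 ≈ 96.9.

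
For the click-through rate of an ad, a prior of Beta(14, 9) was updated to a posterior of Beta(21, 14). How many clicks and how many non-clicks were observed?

A Beta(a, b) prior with s successes and f failures in binomial data gives a Beta(a+s, b+f) posterior.
Match parameters: s=21−14=7, f=14−9=5.

7 clicks and 5 non-clicks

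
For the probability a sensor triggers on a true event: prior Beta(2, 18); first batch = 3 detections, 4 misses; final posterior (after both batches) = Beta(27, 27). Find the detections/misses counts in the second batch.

Sequential conjugate updates are equivalent to a single update on the pooled data, so total successes = posterior α − prior α and total failures = posterior β − prior β.
Total across both batches: 27−2=25 detections, 27−18=9 misses.
Subtract the first batch: 25−3=22 detections and 9−4=5 misses.

22 detections and 5 misses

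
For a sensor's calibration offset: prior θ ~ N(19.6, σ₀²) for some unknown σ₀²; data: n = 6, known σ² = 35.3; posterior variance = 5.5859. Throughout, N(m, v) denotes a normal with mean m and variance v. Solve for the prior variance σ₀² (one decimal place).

σ₀² = 110.5

Posterior precision equals prior precision plus data precision: 1/σ_n² = 1/σ₀² + n/σ².
So 1/σ₀² = 1/5.5859 − 6/35.3 = 0.179022 − 0.169972 = 0.009050.
Hence σ₀² = 1/0.009050 ≈ 110.5.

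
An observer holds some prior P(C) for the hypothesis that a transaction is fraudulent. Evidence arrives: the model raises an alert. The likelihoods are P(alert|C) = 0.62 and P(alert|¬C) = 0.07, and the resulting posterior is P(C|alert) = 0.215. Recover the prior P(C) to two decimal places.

P(C) = 0.03

Bayes' rule in odds form gives O(C|E) = O(C)·[P(E|C)/P(E|¬C)], hence O(C) = O(C|E)/LR.
Posterior odds = 0.215/(1−0.215) = 0.2739. LR = 0.62/0.07 = 8.8571.
Prior odds = 0.2739/8.8571 = 0.0309, so P(C) = 0.0309/(1+0.0309) ≈ 0.03.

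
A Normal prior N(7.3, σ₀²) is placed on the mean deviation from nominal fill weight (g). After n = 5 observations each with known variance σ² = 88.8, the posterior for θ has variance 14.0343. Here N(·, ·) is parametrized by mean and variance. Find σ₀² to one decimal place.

For the Normal–Normal model with known σ², precisions add: τ_n = τ₀ + n/σ².
So 1/σ₀² = 1/14.0343 − 5/88.8 = 0.071254 − 0.056306 = 0.014948.
Hence σ₀² = 1/0.014948 ≈ 66.9.

σ₀² = 66.9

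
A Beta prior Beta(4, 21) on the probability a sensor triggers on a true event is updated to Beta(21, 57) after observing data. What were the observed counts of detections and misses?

Under Beta–binomial conjugacy the posterior parameters are (a+s, b+f).
Match parameters: s=21−4=17, f=57−21=36.

17 detections and 36 misses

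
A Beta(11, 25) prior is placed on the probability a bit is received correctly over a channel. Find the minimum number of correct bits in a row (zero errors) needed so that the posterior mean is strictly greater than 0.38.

After k correct bits and 0 errors the posterior is Beta(11+k, 25), with mean (11+k)/(11+25+k).
Set (11+k)/(36+k) > 0.38 and solve: k > (0.38·36 − 11)/(1 − 0.38) = 4.323.
The smallest integer exceeding 4.323 is 5, and checking k=5: (16)/(41) = 0.3902 > 0.38.

k = 5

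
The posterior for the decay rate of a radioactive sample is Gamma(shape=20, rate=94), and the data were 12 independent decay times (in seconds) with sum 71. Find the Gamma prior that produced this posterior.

Gamma(shape=8, rate=23)

Gamma–exponential conjugacy: posterior shape = α + n, posterior rate = β + Σtᵢ.
So α = 20 − 12 = 8 and β = 94 − 71 = 23.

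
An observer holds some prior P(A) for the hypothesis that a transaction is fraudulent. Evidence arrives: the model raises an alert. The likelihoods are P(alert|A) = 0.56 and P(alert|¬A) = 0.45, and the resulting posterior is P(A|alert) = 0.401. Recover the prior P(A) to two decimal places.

In odds form, posterior odds = prior odds × likelihood ratio, so prior odds = posterior odds ÷ LR.
Posterior odds = 0.401/(1−0.401) = 0.6694. LR = 0.56/0.45 = 1.2444.
Prior odds = 0.6694/1.2444 = 0.5379, so P(A) = 0.5379/(1+0.5379) ≈ 0.35.

P(A) = 0.35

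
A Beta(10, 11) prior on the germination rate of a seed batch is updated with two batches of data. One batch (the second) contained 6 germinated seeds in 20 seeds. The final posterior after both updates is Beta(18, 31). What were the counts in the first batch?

Sequential conjugate updates are equivalent to a single update on the pooled data, so total successes = posterior α − prior α and total failures = posterior β − prior β.
Total across both batches: 18−10=8 germinated seeds, 31−11=20 non-germinating seeds.
Subtract the second batch: 8−6=2 germinated seeds and 20−14=6 non-germinating seeds.

2 germinated seeds and 6 non-germinating seeds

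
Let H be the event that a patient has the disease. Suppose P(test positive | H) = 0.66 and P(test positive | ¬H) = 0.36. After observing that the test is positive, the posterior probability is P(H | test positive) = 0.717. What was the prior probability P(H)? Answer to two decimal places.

P(H) = 0.58

In odds form, posterior odds = prior odds × likelihood ratio, so prior odds = posterior odds ÷ LR.
Posterior odds = 0.717/(1−0.717) = 2.5336. LR = 0.66/0.36 = 1.8333.
Prior odds = 2.5336/1.8333 = 1.3820, so P(H) = 1.3820/(1+1.3820) ≈ 0.58.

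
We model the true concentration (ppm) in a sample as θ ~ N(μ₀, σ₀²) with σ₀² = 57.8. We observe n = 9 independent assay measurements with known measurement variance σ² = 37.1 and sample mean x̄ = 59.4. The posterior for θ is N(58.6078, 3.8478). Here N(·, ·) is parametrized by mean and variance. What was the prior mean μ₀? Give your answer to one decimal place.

The posterior mean is a precision-weighted average: μ_n = (τ₀μ₀ + τ_data·x̄)/(τ₀+τ_data), with τ₀=1/σ₀² and τ_data=n/σ².
Here τ₀ = 1/57.8 = 0.017301 and τ_data = 9/37.1 = 0.242588, so τ_n = 0.259889.
Rearranging for μ₀: μ₀ = (μ_n·τ_n − τ_data·x̄)/τ₀ = (58.6078·0.259889 − 0.242588·59.4) / 0.017301 = 0.821795/0.017301 ≈ 47.5.

μ₀ = 47.5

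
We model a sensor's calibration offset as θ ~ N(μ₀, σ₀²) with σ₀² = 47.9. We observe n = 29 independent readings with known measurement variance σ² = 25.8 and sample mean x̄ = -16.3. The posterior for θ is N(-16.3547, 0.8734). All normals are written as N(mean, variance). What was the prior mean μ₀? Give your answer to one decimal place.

With known observation variance, the Normal–Normal posterior has precision τ_n = τ₀ + n/σ² and mean μ_n = (τ₀μ₀ + (n/σ²)x̄)/τ_n.
Here τ₀ = 1/47.9 = 0.020877 and τ_data = 29/25.8 = 1.124031, so τ_n = 1.144908.
Rearranging for μ₀: μ₀ = (μ_n·τ_n − τ_data·x̄)/τ₀ = (-16.3547·1.144908 − 1.124031·-16.3) / 0.020877 = -0.402922/0.020877 ≈ -19.3.

μ₀ = -19.3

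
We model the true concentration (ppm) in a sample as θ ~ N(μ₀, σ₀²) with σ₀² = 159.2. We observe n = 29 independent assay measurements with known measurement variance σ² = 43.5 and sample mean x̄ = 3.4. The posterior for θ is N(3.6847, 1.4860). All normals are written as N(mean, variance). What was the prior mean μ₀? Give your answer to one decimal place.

With known observation variance, the Normal–Normal posterior has precision τ_n = τ₀ + n/σ² and mean μ_n = (τ₀μ₀ + (n/σ²)x̄)/τ_n.
Here τ₀ = 1/159.2 = 0.006281 and τ_data = 29/43.5 = 0.666667, so τ_n = 0.672948.
Rearranging for μ₀: μ₀ = (μ_n·τ_n − τ_data·x̄)/τ₀ = (3.6847·0.672948 − 0.666667·3.4) / 0.006281 = 0.212944/0.006281 ≈ 33.9.

μ₀ = 33.9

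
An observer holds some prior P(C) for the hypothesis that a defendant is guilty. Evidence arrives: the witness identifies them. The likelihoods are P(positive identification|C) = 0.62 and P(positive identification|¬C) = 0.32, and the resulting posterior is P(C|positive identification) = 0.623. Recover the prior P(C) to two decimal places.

P(C) = 0.46

In odds form, posterior odds = prior odds × likelihood ratio, so prior odds = posterior odds ÷ LR.
Posterior odds = 0.623/(1−0.623) = 1.6525. LR = 0.62/0.32 = 1.9375.
Prior odds = 1.6525/1.9375 = 0.8529, so P(C) = 0.8529/(1+0.8529) ≈ 0.46.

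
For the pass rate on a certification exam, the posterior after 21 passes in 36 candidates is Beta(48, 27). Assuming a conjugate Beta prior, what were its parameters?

A Beta(α, β) prior with s successes and f failures in binomial data gives a Beta(α+s, β+f) posterior.
Subtract the data counts: 48−21=27, 27−15=12.

Beta(27, 12)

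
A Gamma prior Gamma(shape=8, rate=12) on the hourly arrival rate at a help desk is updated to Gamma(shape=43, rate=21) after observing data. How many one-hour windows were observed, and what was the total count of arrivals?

n = 9 one-hour windows with total 35 arrivals

Gamma–Poisson conjugacy: posterior shape = α + Σxᵢ, posterior rate = β + n.
Matching: Σxᵢ = 43 − 8 = 35 and n = 21 − 12 = 9.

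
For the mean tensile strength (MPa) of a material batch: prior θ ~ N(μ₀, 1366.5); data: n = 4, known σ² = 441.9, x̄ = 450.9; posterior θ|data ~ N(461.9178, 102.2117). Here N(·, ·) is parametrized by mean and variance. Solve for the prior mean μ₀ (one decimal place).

μ₀ = 598.2

The posterior mean is a precision-weighted average: μ_n = (τ₀μ₀ + τ_data·x̄)/(τ₀+τ_data), with τ₀=1/σ₀² and τ_data=n/σ².
Here τ₀ = 1/1366.5 = 0.000732 and τ_data = 4/441.9 = 0.009052, so τ_n = 0.009784.
Rearranging for μ₀: μ₀ = (μ_n·τ_n − τ_data·x̄)/τ₀ = (461.9178·0.009784 − 0.009052·450.9) / 0.000732 = 0.437857/0.000732 ≈ 598.2.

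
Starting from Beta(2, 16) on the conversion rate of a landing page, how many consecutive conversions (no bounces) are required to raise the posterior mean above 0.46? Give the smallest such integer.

After k conversions and 0 bounces the posterior is Beta(2+k, 16), with mean (2+k)/(2+16+k).
Set (2+k)/(18+k) > 0.46 and solve: k > (0.46·18 − 2)/(1 − 0.46) = 11.630.
The smallest integer exceeding 11.630 is 12, and checking k=12: (14)/(30) = 0.4667 > 0.46.

k = 12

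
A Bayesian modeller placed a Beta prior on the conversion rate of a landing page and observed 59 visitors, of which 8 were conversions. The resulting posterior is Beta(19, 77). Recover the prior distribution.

Beta is conjugate to the binomial likelihood: posterior = Beta(α+s, β+f).
So α = 19 − 8 = 11 and β = 77 − 51 = 26.

Beta(11, 26)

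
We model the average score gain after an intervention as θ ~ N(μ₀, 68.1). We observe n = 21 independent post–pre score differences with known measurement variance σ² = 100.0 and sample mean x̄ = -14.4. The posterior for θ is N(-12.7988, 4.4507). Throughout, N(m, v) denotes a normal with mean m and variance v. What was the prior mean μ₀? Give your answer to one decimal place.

μ₀ = 10.1

With known observation variance, the Normal–Normal posterior has precision τ_n = τ₀ + n/σ² and mean μ_n = (τ₀μ₀ + (n/σ²)x̄)/τ_n.
Here τ₀ = 1/68.1 = 0.014684 and τ_data = 21/100.0 = 0.210000, so τ_n = 0.224684.
Rearranging for μ₀: μ₀ = (μ_n·τ_n − τ_data·x̄)/τ₀ = (-12.7988·0.224684 − 0.210000·-14.4) / 0.014684 = 0.148314/0.014684 ≈ 10.1.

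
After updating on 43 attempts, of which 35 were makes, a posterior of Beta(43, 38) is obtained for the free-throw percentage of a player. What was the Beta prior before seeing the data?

Beta is conjugate to the binomial likelihood: posterior = Beta(a+s, b+f).
Subtract the data counts: 43−35=8, 38−8=30.

Beta(8, 30)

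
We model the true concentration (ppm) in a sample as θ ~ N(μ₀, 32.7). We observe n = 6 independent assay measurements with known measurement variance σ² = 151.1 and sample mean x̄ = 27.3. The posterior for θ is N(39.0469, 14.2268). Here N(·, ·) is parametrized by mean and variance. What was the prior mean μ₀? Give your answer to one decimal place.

μ₀ = 54.3

With known observation variance, the Normal–Normal posterior has precision τ_n = τ₀ + n/σ² and mean μ_n = (τ₀μ₀ + (n/σ²)x̄)/τ_n.
Here τ₀ = 1/32.7 = 0.030581 and τ_data = 6/151.1 = 0.039709, so τ_n = 0.070290.
Rearranging for μ₀: μ₀ = (μ_n·τ_n − τ_data·x̄)/τ₀ = (39.0469·0.070290 − 0.039709·27.3) / 0.030581 = 1.660551/0.030581 ≈ 54.3.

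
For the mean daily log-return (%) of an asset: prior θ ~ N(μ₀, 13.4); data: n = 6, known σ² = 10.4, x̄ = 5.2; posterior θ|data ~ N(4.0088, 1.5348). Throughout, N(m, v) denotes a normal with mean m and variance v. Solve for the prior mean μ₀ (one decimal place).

μ₀ = -5.2

The posterior mean is a precision-weighted average: μ_n = (τ₀μ₀ + τ_data·x̄)/(τ₀+τ_data), with τ₀=1/σ₀² and τ_data=n/σ².
Here τ₀ = 1/13.4 = 0.074627 and τ_data = 6/10.4 = 0.576923, so τ_n = 0.651550.
Rearranging for μ₀: μ₀ = (μ_n·τ_n − τ_data·x̄)/τ₀ = (4.0088·0.651550 − 0.576923·5.2) / 0.074627 = -0.388066/0.074627 ≈ -5.2.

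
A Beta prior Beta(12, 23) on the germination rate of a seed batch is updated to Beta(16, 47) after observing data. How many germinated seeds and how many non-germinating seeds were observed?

Under Beta–binomial conjugacy the posterior parameters are (α+s, β+f).
Match parameters: s=16−12=4, f=47−23=24.

4 germinated seeds and 24 non-germinating seeds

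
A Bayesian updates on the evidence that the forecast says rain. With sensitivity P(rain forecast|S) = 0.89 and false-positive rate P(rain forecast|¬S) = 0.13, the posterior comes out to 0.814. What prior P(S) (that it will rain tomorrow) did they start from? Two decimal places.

In odds form, posterior odds = prior odds × likelihood ratio, so prior odds = posterior odds ÷ LR.
Posterior odds = 0.814/(1−0.814) = 4.3763. LR = 0.89/0.13 = 6.8462.
Prior odds = 4.3763/6.8462 = 0.6392, so P(S) = 0.6392/(1+0.6392) ≈ 0.39.

P(S) = 0.39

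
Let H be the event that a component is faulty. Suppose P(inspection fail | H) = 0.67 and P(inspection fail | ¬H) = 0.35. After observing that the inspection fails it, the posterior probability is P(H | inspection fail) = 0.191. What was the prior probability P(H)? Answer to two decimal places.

P(H) = 0.11

Bayes' rule in odds form gives O(H|E) = O(H)·[P(E|H)/P(E|¬H)], hence O(H) = O(H|E)/LR.
Posterior odds = 0.191/(1−0.191) = 0.2361. LR = 0.67/0.35 = 1.9143.
Prior odds = 0.2361/1.9143 = 0.1233, so P(H) = 0.1233/(1+0.1233) ≈ 0.11.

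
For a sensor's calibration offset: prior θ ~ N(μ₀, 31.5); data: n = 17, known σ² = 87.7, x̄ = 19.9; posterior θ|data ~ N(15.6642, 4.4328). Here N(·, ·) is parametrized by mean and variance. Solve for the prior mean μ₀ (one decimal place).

μ₀ = -10.2

With known observation variance, the Normal–Normal posterior has precision τ_n = τ₀ + n/σ² and mean μ_n = (τ₀μ₀ + (n/σ²)x̄)/τ_n.
Here τ₀ = 1/31.5 = 0.031746 and τ_data = 17/87.7 = 0.193843, so τ_n = 0.225589.
Rearranging for μ₀: μ₀ = (μ_n·τ_n − τ_data·x̄)/τ₀ = (15.6642·0.225589 − 0.193843·19.9) / 0.031746 = -0.323804/0.031746 ≈ -10.2.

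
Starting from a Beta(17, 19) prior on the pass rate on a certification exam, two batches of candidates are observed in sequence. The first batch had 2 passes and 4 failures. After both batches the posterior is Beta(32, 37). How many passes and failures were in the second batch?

Sequential conjugate updates are equivalent to a single update on the pooled data, so total successes = posterior α − prior α and total failures = posterior β − prior β.
Total across both batches: 32−17=15 passes, 37−19=18 failures.
Subtract the first batch: 15−2=13 passes and 18−4=14 failures.

13 passes and 14 failures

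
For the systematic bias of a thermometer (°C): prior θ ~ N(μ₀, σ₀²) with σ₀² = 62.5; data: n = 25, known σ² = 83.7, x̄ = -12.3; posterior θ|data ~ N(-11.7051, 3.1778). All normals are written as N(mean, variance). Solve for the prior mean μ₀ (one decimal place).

μ₀ = -0.6

The posterior mean is a precision-weighted average: μ_n = (τ₀μ₀ + τ_data·x̄)/(τ₀+τ_data), with τ₀=1/σ₀² and τ_data=n/σ².
Here τ₀ = 1/62.5 = 0.016000 and τ_data = 25/83.7 = 0.298686, so τ_n = 0.314686.
Rearranging for μ₀: μ₀ = (μ_n·τ_n − τ_data·x̄)/τ₀ = (-11.7051·0.314686 − 0.298686·-12.3) / 0.016000 = -0.009593/0.016000 ≈ -0.6.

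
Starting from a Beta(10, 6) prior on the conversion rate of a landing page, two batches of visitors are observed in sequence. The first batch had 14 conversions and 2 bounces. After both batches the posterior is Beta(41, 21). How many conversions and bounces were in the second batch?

Sequential conjugate updates are equivalent to a single update on the pooled data, so total successes = posterior α − prior α and total failures = posterior β − prior β.
Total across both batches: 41−10=31 conversions, 21−6=15 bounces.
Subtract the first batch: 31−14=17 conversions and 15−2=13 bounces.

17 conversions and 13 bounces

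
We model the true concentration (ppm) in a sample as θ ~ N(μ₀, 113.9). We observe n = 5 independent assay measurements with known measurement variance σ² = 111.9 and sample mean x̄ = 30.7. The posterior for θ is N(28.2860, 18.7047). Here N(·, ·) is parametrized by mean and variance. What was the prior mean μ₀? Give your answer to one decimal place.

μ₀ = 16.0

The posterior mean is a precision-weighted average: μ_n = (τ₀μ₀ + τ_data·x̄)/(τ₀+τ_data), with τ₀=1/σ₀² and τ_data=n/σ².
Here τ₀ = 1/113.9 = 0.008780 and τ_data = 5/111.9 = 0.044683, so τ_n = 0.053463.
Rearranging for μ₀: μ₀ = (μ_n·τ_n − τ_data·x̄)/τ₀ = (28.2860·0.053463 − 0.044683·30.7) / 0.008780 = 0.140486/0.008780 ≈ 16.0.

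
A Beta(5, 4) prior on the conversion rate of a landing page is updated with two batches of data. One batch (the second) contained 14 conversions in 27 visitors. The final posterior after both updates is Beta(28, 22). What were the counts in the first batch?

9 conversions and 5 bounces

Because Beta–binomial updating is additive in the counts, the combined data contributed (α_post−α_prior, β_post−β_prior) successes and failures.
Total across both batches: 28−5=23 conversions, 22−4=18 bounces.
Subtract the second batch: 23−14=9 conversions and 18−13=5 bounces.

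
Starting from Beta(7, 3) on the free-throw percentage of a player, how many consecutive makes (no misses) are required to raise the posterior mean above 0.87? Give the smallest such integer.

k = 14

After k makes and 0 misses the posterior is Beta(7+k, 3), with mean (7+k)/(7+3+k).
Set (7+k)/(10+k) > 0.87 and solve: k > (0.87·10 − 7)/(1 − 0.87) = 13.077.
The smallest integer exceeding 13.077 is 14, and checking k=14: (21)/(24) = 0.8750 > 0.87.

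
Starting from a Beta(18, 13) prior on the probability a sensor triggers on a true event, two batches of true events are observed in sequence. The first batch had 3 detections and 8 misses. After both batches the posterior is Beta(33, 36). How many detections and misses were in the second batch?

12 detections and 15 misses

Sequential conjugate updates are equivalent to a single update on the pooled data, so total successes = posterior α − prior α and total failures = posterior β − prior β.
Total across both batches: 33−18=15 detections, 36−13=23 misses.
Subtract the first batch: 15−3=12 detections and 23−8=15 misses.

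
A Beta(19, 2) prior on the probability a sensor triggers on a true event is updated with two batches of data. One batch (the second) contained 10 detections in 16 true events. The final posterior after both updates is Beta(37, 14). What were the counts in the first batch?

Because Beta–binomial updating is additive in the counts, the combined data contributed (α_post−α_prior, β_post−β_prior) successes and failures.
Total across both batches: 37−19=18 detections, 14−2=12 misses.
Subtract the second batch: 18−10=8 detections and 12−6=6 misses.

8 detections and 6 misses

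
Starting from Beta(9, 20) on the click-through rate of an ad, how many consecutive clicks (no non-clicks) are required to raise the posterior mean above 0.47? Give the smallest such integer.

k = 9

After k clicks and 0 non-clicks the posterior is Beta(9+k, 20), with mean (9+k)/(9+20+k).
Set (9+k)/(29+k) > 0.47 and solve: k > (0.47·29 − 9)/(1 − 0.47) = 8.736.
The smallest integer exceeding 8.736 is 9, and checking k=9: (18)/(38) = 0.4737 > 0.47.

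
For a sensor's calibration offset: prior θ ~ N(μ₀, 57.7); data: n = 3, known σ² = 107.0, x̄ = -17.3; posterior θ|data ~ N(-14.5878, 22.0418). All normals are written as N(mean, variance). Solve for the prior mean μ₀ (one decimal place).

μ₀ = -10.2

The posterior mean is a precision-weighted average: μ_n = (τ₀μ₀ + τ_data·x̄)/(τ₀+τ_data), with τ₀=1/σ₀² and τ_data=n/σ².
Here τ₀ = 1/57.7 = 0.017331 and τ_data = 3/107.0 = 0.028037, so τ_n = 0.045368.
Rearranging for μ₀: μ₀ = (μ_n·τ_n − τ_data·x̄)/τ₀ = (-14.5878·0.045368 − 0.028037·-17.3) / 0.017331 = -0.176779/0.017331 ≈ -10.2.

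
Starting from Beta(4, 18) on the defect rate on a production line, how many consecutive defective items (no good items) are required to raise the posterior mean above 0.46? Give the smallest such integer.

k = 12

After k defective items and 0 good items the posterior is Beta(4+k, 18), with mean (4+k)/(4+18+k).
Set (4+k)/(22+k) > 0.46 and solve: k > (0.46·22 − 4)/(1 − 0.46) = 11.333.
The smallest integer exceeding 11.333 is 12, and checking k=12: (16)/(34) = 0.4706 > 0.46.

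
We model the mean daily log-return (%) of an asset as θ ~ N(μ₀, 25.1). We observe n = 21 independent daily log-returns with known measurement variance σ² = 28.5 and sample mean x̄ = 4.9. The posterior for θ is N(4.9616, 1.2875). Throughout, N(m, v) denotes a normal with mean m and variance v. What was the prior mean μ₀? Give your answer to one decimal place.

The posterior mean is a precision-weighted average: μ_n = (τ₀μ₀ + τ_data·x̄)/(τ₀+τ_data), with τ₀=1/σ₀² and τ_data=n/σ².
Here τ₀ = 1/25.1 = 0.039841 and τ_data = 21/28.5 = 0.736842, so τ_n = 0.776683.
Rearranging for μ₀: μ₀ = (μ_n·τ_n − τ_data·x̄)/τ₀ = (4.9616·0.776683 − 0.736842·4.9) / 0.039841 = 0.243065/0.039841 ≈ 6.1.

μ₀ = 6.1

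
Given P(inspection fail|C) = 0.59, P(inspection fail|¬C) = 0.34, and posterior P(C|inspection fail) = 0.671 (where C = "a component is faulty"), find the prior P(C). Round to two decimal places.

P(C) = 0.54

In odds form, posterior odds = prior odds × likelihood ratio, so prior odds = posterior odds ÷ LR.
Posterior odds = 0.671/(1−0.671) = 2.0395. LR = 0.59/0.34 = 1.7353.
Prior odds = 2.0395/1.7353 = 1.1753, so P(C) = 1.1753/(1+1.1753) ≈ 0.54.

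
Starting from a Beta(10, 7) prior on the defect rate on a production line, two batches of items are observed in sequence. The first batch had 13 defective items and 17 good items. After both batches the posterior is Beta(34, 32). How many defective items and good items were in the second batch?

11 defective items and 8 good items

Sequential conjugate updates are equivalent to a single update on the pooled data, so total successes = posterior α − prior α and total failures = posterior β − prior β.
Total across both batches: 34−10=24 defective items, 32−7=25 good items.
Subtract the first batch: 24−13=11 defective items and 25−17=8 good items.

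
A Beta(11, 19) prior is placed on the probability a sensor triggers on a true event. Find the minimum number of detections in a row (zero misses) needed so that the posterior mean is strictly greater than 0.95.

k = 351

After k detections and 0 misses the posterior is Beta(11+k, 19), with mean (11+k)/(11+19+k).
Set (11+k)/(30+k) > 0.95 and solve: k > (0.95·30 − 11)/(1 − 0.95) = 350.000.
The smallest integer exceeding 350.000 is 351.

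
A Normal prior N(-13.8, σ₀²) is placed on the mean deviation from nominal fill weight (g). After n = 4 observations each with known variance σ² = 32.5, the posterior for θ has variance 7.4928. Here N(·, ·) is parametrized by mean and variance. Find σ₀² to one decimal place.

Posterior precision equals prior precision plus data precision: 1/σ_n² = 1/σ₀² + n/σ².
So 1/σ₀² = 1/7.4928 − 4/32.5 = 0.133461 − 0.123077 = 0.010384.
Hence σ₀² = 1/0.010384 ≈ 96.3.

σ₀² = 96.3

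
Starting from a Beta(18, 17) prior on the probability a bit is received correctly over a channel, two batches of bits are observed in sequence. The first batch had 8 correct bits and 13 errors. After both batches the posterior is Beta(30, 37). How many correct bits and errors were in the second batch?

4 correct bits and 7 errors

Sequential conjugate updates are equivalent to a single update on the pooled data, so total successes = posterior α − prior α and total failures = posterior β − prior β.
Total across both batches: 30−18=12 correct bits, 37−17=20 errors.
Subtract the first batch: 12−8=4 correct bits and 20−13=7 errors.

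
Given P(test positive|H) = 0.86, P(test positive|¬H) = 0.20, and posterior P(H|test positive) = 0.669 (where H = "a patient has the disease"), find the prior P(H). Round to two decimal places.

In odds form, posterior odds = prior odds × likelihood ratio, so prior odds = posterior odds ÷ LR.
Posterior odds = 0.669/(1−0.669) = 2.0211. LR = 0.86/0.20 = 4.3000.
Prior odds = 2.0211/4.3000 = 0.4700, so P(H) = 0.4700/(1+0.4700) ≈ 0.32.

P(H) = 0.32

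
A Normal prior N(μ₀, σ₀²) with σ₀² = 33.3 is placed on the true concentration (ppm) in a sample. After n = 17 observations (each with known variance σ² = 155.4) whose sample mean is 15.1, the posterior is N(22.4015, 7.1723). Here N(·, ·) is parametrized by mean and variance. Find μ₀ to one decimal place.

The posterior mean is a precision-weighted average: μ_n = (τ₀μ₀ + τ_data·x̄)/(τ₀+τ_data), with τ₀=1/σ₀² and τ_data=n/σ².
Here τ₀ = 1/33.3 = 0.030030 and τ_data = 17/155.4 = 0.109395, so τ_n = 0.139425.
Rearranging for μ₀: μ₀ = (μ_n·τ_n − τ_data·x̄)/τ₀ = (22.4015·0.139425 − 0.109395·15.1) / 0.030030 = 1.471465/0.030030 ≈ 49.0.

μ₀ = 49.0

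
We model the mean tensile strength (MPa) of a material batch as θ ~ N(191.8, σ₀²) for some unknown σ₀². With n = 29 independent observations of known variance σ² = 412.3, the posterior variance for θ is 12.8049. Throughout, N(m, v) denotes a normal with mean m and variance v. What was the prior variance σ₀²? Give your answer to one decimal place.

For the Normal–Normal model with known σ², precisions add: τ_n = τ₀ + n/σ².
So 1/σ₀² = 1/12.8049 − 29/412.3 = 0.078095 − 0.070337 = 0.007758.
Hence σ₀² = 1/0.007758 ≈ 128.9.

σ₀² = 128.9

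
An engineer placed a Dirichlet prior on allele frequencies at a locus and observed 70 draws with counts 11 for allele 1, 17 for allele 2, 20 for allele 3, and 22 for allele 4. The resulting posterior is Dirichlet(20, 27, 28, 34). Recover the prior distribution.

Dirichlet(9, 10, 8, 12)

For a Dirichlet(α) prior with multinomial counts c, the posterior is Dirichlet(α + c) componentwise.
Subtract each count from the matching posterior parameter: 20−11=9, 27−17=10, 28−20=8, 34−22=12.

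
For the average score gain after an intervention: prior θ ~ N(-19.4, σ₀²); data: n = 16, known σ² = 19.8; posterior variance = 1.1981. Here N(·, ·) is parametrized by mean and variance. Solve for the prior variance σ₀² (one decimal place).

σ₀² = 37.6

Posterior precision equals prior precision plus data precision: 1/σ_n² = 1/σ₀² + n/σ².
So 1/σ₀² = 1/1.1981 − 16/19.8 = 0.834655 − 0.808081 = 0.026574.
Hence σ₀² = 1/0.026574 ≈ 37.6.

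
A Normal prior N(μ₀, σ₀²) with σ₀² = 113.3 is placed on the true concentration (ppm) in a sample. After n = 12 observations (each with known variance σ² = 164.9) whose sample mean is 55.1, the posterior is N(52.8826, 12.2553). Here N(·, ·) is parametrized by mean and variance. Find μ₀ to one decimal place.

With known observation variance, the Normal–Normal posterior has precision τ_n = τ₀ + n/σ² and mean μ_n = (τ₀μ₀ + (n/σ²)x̄)/τ_n.
Here τ₀ = 1/113.3 = 0.008826 and τ_data = 12/164.9 = 0.072771, so τ_n = 0.081597.
Rearranging for μ₀: μ₀ = (μ_n·τ_n − τ_data·x̄)/τ₀ = (52.8826·0.081597 − 0.072771·55.1) / 0.008826 = 0.305379/0.008826 ≈ 34.6.

μ₀ = 34.6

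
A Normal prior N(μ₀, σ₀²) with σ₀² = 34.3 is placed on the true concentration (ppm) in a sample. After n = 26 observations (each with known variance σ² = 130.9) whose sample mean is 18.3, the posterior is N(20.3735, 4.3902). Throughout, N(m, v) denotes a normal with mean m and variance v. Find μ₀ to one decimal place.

The posterior mean is a precision-weighted average: μ_n = (τ₀μ₀ + τ_data·x̄)/(τ₀+τ_data), with τ₀=1/σ₀² and τ_data=n/σ².
Here τ₀ = 1/34.3 = 0.029155 and τ_data = 26/130.9 = 0.198625, so τ_n = 0.227780.
Rearranging for μ₀: μ₀ = (μ_n·τ_n − τ_data·x̄)/τ₀ = (20.3735·0.227780 − 0.198625·18.3) / 0.029155 = 1.005838/0.029155 ≈ 34.5.

μ₀ = 34.5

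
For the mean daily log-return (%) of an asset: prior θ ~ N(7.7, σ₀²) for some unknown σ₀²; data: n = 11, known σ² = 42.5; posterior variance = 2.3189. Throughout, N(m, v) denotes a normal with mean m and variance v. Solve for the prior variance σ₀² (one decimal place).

Posterior precision equals prior precision plus data precision: 1/σ_n² = 1/σ₀² + n/σ².
So 1/σ₀² = 1/2.3189 − 11/42.5 = 0.431239 − 0.258824 = 0.172415.
Hence σ₀² = 1/0.172415 ≈ 5.8.

σ₀² = 5.8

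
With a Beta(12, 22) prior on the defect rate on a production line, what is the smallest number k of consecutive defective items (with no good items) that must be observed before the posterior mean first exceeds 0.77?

k = 62

After k defective items and 0 good items the posterior is Beta(12+k, 22), with mean (12+k)/(12+22+k).
Set (12+k)/(34+k) > 0.77 and solve: k > (0.77·34 − 12)/(1 − 0.77) = 61.652.
The smallest integer exceeding 61.652 is 62.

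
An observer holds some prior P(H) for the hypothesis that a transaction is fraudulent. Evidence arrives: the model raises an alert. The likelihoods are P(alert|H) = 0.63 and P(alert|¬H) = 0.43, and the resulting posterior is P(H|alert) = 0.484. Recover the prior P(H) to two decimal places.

P(H) = 0.39

Bayes' rule in odds form gives O(H|E) = O(H)·[P(E|H)/P(E|¬H)], hence O(H) = O(H|E)/LR.
Posterior odds = 0.484/(1−0.484) = 0.9380. LR = 0.63/0.43 = 1.4651.
Prior odds = 0.9380/1.4651 = 0.6402, so P(H) = 0.6402/(1+0.6402) ≈ 0.39.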